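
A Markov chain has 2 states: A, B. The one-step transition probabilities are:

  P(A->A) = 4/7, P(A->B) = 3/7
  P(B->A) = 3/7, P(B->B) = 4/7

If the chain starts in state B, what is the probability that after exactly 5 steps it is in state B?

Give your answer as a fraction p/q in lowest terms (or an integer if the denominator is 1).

Answer: 8404/16807

Derivation:
Computing P^5 by repeated multiplication:
P^1 =
  A: [4/7, 3/7]
  B: [3/7, 4/7]
P^2 =
  A: [25/49, 24/49]
  B: [24/49, 25/49]
P^3 =
  A: [172/343, 171/343]
  B: [171/343, 172/343]
P^4 =
  A: [1201/2401, 1200/2401]
  B: [1200/2401, 1201/2401]
P^5 =
  A: [8404/16807, 8403/16807]
  B: [8403/16807, 8404/16807]

(P^5)[B -> B] = 8404/16807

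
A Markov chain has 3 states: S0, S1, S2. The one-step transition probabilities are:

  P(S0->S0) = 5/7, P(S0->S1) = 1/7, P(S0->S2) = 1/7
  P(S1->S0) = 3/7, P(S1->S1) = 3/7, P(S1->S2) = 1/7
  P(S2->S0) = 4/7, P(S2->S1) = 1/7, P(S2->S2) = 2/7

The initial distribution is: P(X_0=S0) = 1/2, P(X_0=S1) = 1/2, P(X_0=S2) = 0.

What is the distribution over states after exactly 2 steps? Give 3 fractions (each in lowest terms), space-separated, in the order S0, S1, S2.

Answer: 30/49 11/49 8/49

Derivation:
Propagating the distribution step by step (d_{t+1} = d_t * P):
d_0 = (S0=1/2, S1=1/2, S2=0)
  d_1[S0] = 1/2*5/7 + 1/2*3/7 + 0*4/7 = 4/7
  d_1[S1] = 1/2*1/7 + 1/2*3/7 + 0*1/7 = 2/7
  d_1[S2] = 1/2*1/7 + 1/2*1/7 + 0*2/7 = 1/7
d_1 = (S0=4/7, S1=2/7, S2=1/7)
  d_2[S0] = 4/7*5/7 + 2/7*3/7 + 1/7*4/7 = 30/49
  d_2[S1] = 4/7*1/7 + 2/7*3/7 + 1/7*1/7 = 11/49
  d_2[S2] = 4/7*1/7 + 2/7*1/7 + 1/7*2/7 = 8/49
d_2 = (S0=30/49, S1=11/49, S2=8/49)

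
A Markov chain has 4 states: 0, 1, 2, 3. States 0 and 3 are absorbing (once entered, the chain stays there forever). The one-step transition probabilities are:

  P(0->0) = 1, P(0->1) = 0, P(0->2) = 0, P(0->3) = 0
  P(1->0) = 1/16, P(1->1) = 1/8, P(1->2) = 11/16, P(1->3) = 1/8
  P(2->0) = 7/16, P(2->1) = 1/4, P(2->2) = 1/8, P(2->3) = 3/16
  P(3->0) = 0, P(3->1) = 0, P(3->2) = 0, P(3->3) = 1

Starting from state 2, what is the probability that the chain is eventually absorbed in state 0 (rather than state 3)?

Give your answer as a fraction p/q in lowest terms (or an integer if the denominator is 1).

Let a_i = P(absorbed in 0 | start in state i).
Boundary conditions: a_0 = 1, a_3 = 0.
For each transient state i, a_i = sum_j P(i->j) * a_j:
  a_1 = 1/16*a_0 + 1/8*a_1 + 11/16*a_2 + 1/8*a_3
  a_2 = 7/16*a_0 + 1/4*a_1 + 1/8*a_2 + 3/16*a_3

Substituting a_0 = 1 and a_3 = 0, rearrange to (I - Q) a = r where r[i] = P(i -> 0):
  [7/8, -11/16] . (a_1, a_2) = 1/16
  [-1/4, 7/8] . (a_1, a_2) = 7/16

Solving yields:
  a_1 = 91/152
  a_2 = 51/76

Starting state is 2, so the absorption probability is a_2 = 51/76.

Answer: 51/76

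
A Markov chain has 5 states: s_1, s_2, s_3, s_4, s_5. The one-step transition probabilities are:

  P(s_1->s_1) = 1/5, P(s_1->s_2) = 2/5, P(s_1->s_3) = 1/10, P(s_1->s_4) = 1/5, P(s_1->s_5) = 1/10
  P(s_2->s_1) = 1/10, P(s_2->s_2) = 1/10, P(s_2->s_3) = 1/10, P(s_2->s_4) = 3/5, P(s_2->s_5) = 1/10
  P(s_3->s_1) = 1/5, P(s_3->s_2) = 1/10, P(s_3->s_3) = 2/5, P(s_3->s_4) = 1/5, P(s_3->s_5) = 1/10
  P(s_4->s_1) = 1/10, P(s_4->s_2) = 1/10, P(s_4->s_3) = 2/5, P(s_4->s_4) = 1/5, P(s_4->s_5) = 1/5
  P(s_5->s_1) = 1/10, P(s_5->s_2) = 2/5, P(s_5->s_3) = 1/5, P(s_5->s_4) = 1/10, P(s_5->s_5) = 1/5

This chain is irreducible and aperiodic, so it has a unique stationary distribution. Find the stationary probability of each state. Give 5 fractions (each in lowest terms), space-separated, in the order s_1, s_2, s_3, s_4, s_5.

The stationary distribution satisfies pi = pi * P, i.e.:
  pi_s_1 = 1/5*pi_s_1 + 1/10*pi_s_2 + 1/5*pi_s_3 + 1/10*pi_s_4 + 1/10*pi_s_5
  pi_s_2 = 2/5*pi_s_1 + 1/10*pi_s_2 + 1/10*pi_s_3 + 1/10*pi_s_4 + 2/5*pi_s_5
  pi_s_3 = 1/10*pi_s_1 + 1/10*pi_s_2 + 2/5*pi_s_3 + 2/5*pi_s_4 + 1/5*pi_s_5
  pi_s_4 = 1/5*pi_s_1 + 3/5*pi_s_2 + 1/5*pi_s_3 + 1/5*pi_s_4 + 1/10*pi_s_5
  pi_s_5 = 1/10*pi_s_1 + 1/10*pi_s_2 + 1/10*pi_s_3 + 1/5*pi_s_4 + 1/5*pi_s_5
with normalization: pi_s_1 + pi_s_2 + pi_s_3 + pi_s_4 + pi_s_5 = 1.

Using the first 4 balance equations plus normalization, the linear system A*pi = b is:
  [-4/5, 1/10, 1/5, 1/10, 1/10] . pi = 0
  [2/5, -9/10, 1/10, 1/10, 2/5] . pi = 0
  [1/10, 1/10, -3/5, 2/5, 1/5] . pi = 0
  [1/5, 3/5, 1/5, -4/5, 1/10] . pi = 0
  [1, 1, 1, 1, 1] . pi = 1

Solving yields:
  pi_s_1 = 1327/9373
  pi_s_2 = 19/103
  pi_s_3 = 2570/9373
  pi_s_4 = 2435/9373
  pi_s_5 = 1312/9373

Verification (pi * P):
  1327/9373*1/5 + 19/103*1/10 + 2570/9373*1/5 + 2435/9373*1/10 + 1312/9373*1/10 = 1327/9373 = pi_s_1  (ok)
  1327/9373*2/5 + 19/103*1/10 + 2570/9373*1/10 + 2435/9373*1/10 + 1312/9373*2/5 = 19/103 = pi_s_2  (ok)
  1327/9373*1/10 + 19/103*1/10 + 2570/9373*2/5 + 2435/9373*2/5 + 1312/9373*1/5 = 2570/9373 = pi_s_3  (ok)
  1327/9373*1/5 + 19/103*3/5 + 2570/9373*1/5 + 2435/9373*1/5 + 1312/9373*1/10 = 2435/9373 = pi_s_4  (ok)
  1327/9373*1/10 + 19/103*1/10 + 2570/9373*1/10 + 2435/9373*1/5 + 1312/9373*1/5 = 1312/9373 = pi_s_5  (ok)

Answer: 1327/9373 19/103 2570/9373 2435/9373 1312/9373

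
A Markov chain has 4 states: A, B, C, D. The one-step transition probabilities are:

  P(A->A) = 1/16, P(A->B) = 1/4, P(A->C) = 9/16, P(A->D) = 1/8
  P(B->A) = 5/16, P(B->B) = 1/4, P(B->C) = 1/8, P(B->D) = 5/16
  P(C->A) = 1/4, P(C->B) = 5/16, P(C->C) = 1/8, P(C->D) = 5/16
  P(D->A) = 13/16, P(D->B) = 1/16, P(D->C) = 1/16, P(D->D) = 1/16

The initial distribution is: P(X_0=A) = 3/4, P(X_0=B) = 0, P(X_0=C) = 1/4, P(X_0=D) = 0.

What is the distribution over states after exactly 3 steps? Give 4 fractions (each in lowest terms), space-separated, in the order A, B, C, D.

Answer: 2795/8192 3497/16384 2125/8192 3047/16384

Derivation:
Propagating the distribution step by step (d_{t+1} = d_t * P):
d_0 = (A=3/4, B=0, C=1/4, D=0)
  d_1[A] = 3/4*1/16 + 0*5/16 + 1/4*1/4 + 0*13/16 = 7/64
  d_1[B] = 3/4*1/4 + 0*1/4 + 1/4*5/16 + 0*1/16 = 17/64
  d_1[C] = 3/4*9/16 + 0*1/8 + 1/4*1/8 + 0*1/16 = 29/64
  d_1[D] = 3/4*1/8 + 0*5/16 + 1/4*5/16 + 0*1/16 = 11/64
d_1 = (A=7/64, B=17/64, C=29/64, D=11/64)
  d_2[A] = 7/64*1/16 + 17/64*5/16 + 29/64*1/4 + 11/64*13/16 = 351/1024
  d_2[B] = 7/64*1/4 + 17/64*1/4 + 29/64*5/16 + 11/64*1/16 = 63/256
  d_2[C] = 7/64*9/16 + 17/64*1/8 + 29/64*1/8 + 11/64*1/16 = 83/512
  d_2[D] = 7/64*1/8 + 17/64*5/16 + 29/64*5/16 + 11/64*1/16 = 255/1024
d_2 = (A=351/1024, B=63/256, C=83/512, D=255/1024)
  d_3[A] = 351/1024*1/16 + 63/256*5/16 + 83/512*1/4 + 255/1024*13/16 = 2795/8192
  d_3[B] = 351/1024*1/4 + 63/256*1/4 + 83/512*5/16 + 255/1024*1/16 = 3497/16384
  d_3[C] = 351/1024*9/16 + 63/256*1/8 + 83/512*1/8 + 255/1024*1/16 = 2125/8192
  d_3[D] = 351/1024*1/8 + 63/256*5/16 + 83/512*5/16 + 255/1024*1/16 = 3047/16384
d_3 = (A=2795/8192, B=3497/16384, C=2125/8192, D=3047/16384)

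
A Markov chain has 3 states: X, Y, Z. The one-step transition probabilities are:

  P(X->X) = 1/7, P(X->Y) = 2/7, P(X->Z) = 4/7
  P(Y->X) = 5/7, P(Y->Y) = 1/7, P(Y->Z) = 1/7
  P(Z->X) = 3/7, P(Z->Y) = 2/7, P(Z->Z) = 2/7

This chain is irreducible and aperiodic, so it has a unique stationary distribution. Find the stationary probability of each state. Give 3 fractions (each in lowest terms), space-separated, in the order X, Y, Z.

The stationary distribution satisfies pi = pi * P, i.e.:
  pi_X = 1/7*pi_X + 5/7*pi_Y + 3/7*pi_Z
  pi_Y = 2/7*pi_X + 1/7*pi_Y + 2/7*pi_Z
  pi_Z = 4/7*pi_X + 1/7*pi_Y + 2/7*pi_Z
with normalization: pi_X + pi_Y + pi_Z = 1.

Using the first 2 balance equations plus normalization, the linear system A*pi = b is:
  [-6/7, 5/7, 3/7] . pi = 0
  [2/7, -6/7, 2/7] . pi = 0
  [1, 1, 1] . pi = 1

Solving yields:
  pi_X = 7/18
  pi_Y = 1/4
  pi_Z = 13/36

Verification (pi * P):
  7/18*1/7 + 1/4*5/7 + 13/36*3/7 = 7/18 = pi_X  (ok)
  7/18*2/7 + 1/4*1/7 + 13/36*2/7 = 1/4 = pi_Y  (ok)
  7/18*4/7 + 1/4*1/7 + 13/36*2/7 = 13/36 = pi_Z  (ok)

Answer: 7/18 1/4 13/36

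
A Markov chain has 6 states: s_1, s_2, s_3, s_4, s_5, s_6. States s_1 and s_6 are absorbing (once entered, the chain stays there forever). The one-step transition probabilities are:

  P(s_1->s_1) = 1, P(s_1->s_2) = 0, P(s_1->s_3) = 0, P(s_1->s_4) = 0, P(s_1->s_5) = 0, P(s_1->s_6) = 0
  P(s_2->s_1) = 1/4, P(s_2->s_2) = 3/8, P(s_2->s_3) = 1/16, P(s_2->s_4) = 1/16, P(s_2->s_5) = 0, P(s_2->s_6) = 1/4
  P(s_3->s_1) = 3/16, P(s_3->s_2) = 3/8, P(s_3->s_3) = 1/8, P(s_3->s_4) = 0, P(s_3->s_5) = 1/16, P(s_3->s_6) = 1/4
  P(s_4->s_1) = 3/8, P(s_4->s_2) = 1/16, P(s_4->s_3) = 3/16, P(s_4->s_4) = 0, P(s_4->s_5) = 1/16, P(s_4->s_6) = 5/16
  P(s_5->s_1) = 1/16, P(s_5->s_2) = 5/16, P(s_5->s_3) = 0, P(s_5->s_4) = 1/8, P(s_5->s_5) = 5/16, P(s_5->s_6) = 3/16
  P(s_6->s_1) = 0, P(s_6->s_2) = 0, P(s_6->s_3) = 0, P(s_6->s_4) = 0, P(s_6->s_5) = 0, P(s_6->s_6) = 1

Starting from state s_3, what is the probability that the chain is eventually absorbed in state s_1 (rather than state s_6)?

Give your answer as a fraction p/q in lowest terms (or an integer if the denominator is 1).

Answer: 799/1749

Derivation:
Let a_i = P(absorbed in s_1 | start in state i).
Boundary conditions: a_s_1 = 1, a_s_6 = 0.
For each transient state i, a_i = sum_j P(i->j) * a_j:
  a_s_2 = 1/4*a_s_1 + 3/8*a_s_2 + 1/16*a_s_3 + 1/16*a_s_4 + 0*a_s_5 + 1/4*a_s_6
  a_s_3 = 3/16*a_s_1 + 3/8*a_s_2 + 1/8*a_s_3 + 0*a_s_4 + 1/16*a_s_5 + 1/4*a_s_6
  a_s_4 = 3/8*a_s_1 + 1/16*a_s_2 + 3/16*a_s_3 + 0*a_s_4 + 1/16*a_s_5 + 5/16*a_s_6
  a_s_5 = 1/16*a_s_1 + 5/16*a_s_2 + 0*a_s_3 + 1/8*a_s_4 + 5/16*a_s_5 + 3/16*a_s_6

Substituting a_s_1 = 1 and a_s_6 = 0, rearrange to (I - Q) a = r where r[i] = P(i -> s_1):
  [5/8, -1/16, -1/16, 0] . (a_s_2, a_s_3, a_s_4, a_s_5) = 1/4
  [-3/8, 7/8, 0, -1/16] . (a_s_2, a_s_3, a_s_4, a_s_5) = 3/16
  [-1/16, -3/16, 1, -1/16] . (a_s_2, a_s_3, a_s_4, a_s_5) = 3/8
  [-5/16, 0, -1/8, 11/16] . (a_s_2, a_s_3, a_s_4, a_s_5) = 1/16

Solving yields:
  a_s_2 = 290/583
  a_s_3 = 799/1749
  a_s_4 = 905/1749
  a_s_5 = 719/1749

Starting state is s_3, so the absorption probability is a_s_3 = 799/1749.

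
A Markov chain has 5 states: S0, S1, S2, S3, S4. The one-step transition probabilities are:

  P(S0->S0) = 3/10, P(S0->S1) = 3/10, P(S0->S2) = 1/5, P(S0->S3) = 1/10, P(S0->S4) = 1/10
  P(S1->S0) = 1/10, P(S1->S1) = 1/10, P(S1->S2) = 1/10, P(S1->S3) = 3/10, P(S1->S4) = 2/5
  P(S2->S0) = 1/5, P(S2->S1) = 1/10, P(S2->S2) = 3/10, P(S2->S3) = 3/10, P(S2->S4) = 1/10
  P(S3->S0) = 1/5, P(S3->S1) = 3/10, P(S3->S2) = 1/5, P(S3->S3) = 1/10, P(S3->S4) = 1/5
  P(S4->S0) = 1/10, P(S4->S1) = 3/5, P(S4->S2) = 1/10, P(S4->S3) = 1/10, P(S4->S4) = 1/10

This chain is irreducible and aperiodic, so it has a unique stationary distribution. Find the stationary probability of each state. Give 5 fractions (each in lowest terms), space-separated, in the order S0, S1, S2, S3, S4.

The stationary distribution satisfies pi = pi * P, i.e.:
  pi_S0 = 3/10*pi_S0 + 1/10*pi_S1 + 1/5*pi_S2 + 1/5*pi_S3 + 1/10*pi_S4
  pi_S1 = 3/10*pi_S0 + 1/10*pi_S1 + 1/10*pi_S2 + 3/10*pi_S3 + 3/5*pi_S4
  pi_S2 = 1/5*pi_S0 + 1/10*pi_S1 + 3/10*pi_S2 + 1/5*pi_S3 + 1/10*pi_S4
  pi_S3 = 1/10*pi_S0 + 3/10*pi_S1 + 3/10*pi_S2 + 1/10*pi_S3 + 1/10*pi_S4
  pi_S4 = 1/10*pi_S0 + 2/5*pi_S1 + 1/10*pi_S2 + 1/5*pi_S3 + 1/10*pi_S4
with normalization: pi_S0 + pi_S1 + pi_S2 + pi_S3 + pi_S4 = 1.

Using the first 4 balance equations plus normalization, the linear system A*pi = b is:
  [-7/10, 1/10, 1/5, 1/5, 1/10] . pi = 0
  [3/10, -9/10, 1/10, 3/10, 3/5] . pi = 0
  [1/5, 1/10, -7/10, 1/5, 1/10] . pi = 0
  [1/10, 3/10, 3/10, -9/10, 1/10] . pi = 0
  [1, 1, 1, 1, 1] . pi = 1

Solving yields:
  pi_S0 = 183/1078
  pi_S1 = 293/1078
  pi_S2 = 183/1078
  pi_S3 = 29/154
  pi_S4 = 108/539

Verification (pi * P):
  183/1078*3/10 + 293/1078*1/10 + 183/1078*1/5 + 29/154*1/5 + 108/539*1/10 = 183/1078 = pi_S0  (ok)
  183/1078*3/10 + 293/1078*1/10 + 183/1078*1/10 + 29/154*3/10 + 108/539*3/5 = 293/1078 = pi_S1  (ok)
  183/1078*1/5 + 293/1078*1/10 + 183/1078*3/10 + 29/154*1/5 + 108/539*1/10 = 183/1078 = pi_S2  (ok)
  183/1078*1/10 + 293/1078*3/10 + 183/1078*3/10 + 29/154*1/10 + 108/539*1/10 = 29/154 = pi_S3  (ok)
  183/1078*1/10 + 293/1078*2/5 + 183/1078*1/10 + 29/154*1/5 + 108/539*1/10 = 108/539 = pi_S4  (ok)

Answer: 183/1078 293/1078 183/1078 29/154 108/539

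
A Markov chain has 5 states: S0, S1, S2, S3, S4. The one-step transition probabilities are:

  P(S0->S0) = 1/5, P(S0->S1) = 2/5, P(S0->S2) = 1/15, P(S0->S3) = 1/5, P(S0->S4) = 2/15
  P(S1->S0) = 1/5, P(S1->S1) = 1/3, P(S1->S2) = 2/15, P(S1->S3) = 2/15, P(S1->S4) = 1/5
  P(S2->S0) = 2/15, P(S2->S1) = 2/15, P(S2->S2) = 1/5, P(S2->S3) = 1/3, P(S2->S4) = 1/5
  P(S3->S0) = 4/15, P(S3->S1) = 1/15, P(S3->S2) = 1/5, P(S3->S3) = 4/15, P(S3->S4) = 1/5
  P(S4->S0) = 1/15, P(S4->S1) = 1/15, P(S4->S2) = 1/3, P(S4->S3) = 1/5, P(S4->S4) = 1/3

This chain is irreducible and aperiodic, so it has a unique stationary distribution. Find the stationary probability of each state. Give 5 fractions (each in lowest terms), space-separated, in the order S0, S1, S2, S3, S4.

Answer: 5934/34231 6411/34231 6620/34231 7823/34231 7443/34231

Derivation:
The stationary distribution satisfies pi = pi * P, i.e.:
  pi_S0 = 1/5*pi_S0 + 1/5*pi_S1 + 2/15*pi_S2 + 4/15*pi_S3 + 1/15*pi_S4
  pi_S1 = 2/5*pi_S0 + 1/3*pi_S1 + 2/15*pi_S2 + 1/15*pi_S3 + 1/15*pi_S4
  pi_S2 = 1/15*pi_S0 + 2/15*pi_S1 + 1/5*pi_S2 + 1/5*pi_S3 + 1/3*pi_S4
  pi_S3 = 1/5*pi_S0 + 2/15*pi_S1 + 1/3*pi_S2 + 4/15*pi_S3 + 1/5*pi_S4
  pi_S4 = 2/15*pi_S0 + 1/5*pi_S1 + 1/5*pi_S2 + 1/5*pi_S3 + 1/3*pi_S4
with normalization: pi_S0 + pi_S1 + pi_S2 + pi_S3 + pi_S4 = 1.

Using the first 4 balance equations plus normalization, the linear system A*pi = b is:
  [-4/5, 1/5, 2/15, 4/15, 1/15] . pi = 0
  [2/5, -2/3, 2/15, 1/15, 1/15] . pi = 0
  [1/15, 2/15, -4/5, 1/5, 1/3] . pi = 0
  [1/5, 2/15, 1/3, -11/15, 1/5] . pi = 0
  [1, 1, 1, 1, 1] . pi = 1

Solving yields:
  pi_S0 = 5934/34231
  pi_S1 = 6411/34231
  pi_S2 = 6620/34231
  pi_S3 = 7823/34231
  pi_S4 = 7443/34231

Verification (pi * P):
  5934/34231*1/5 + 6411/34231*1/5 + 6620/34231*2/15 + 7823/34231*4/15 + 7443/34231*1/15 = 5934/34231 = pi_S0  (ok)
  5934/34231*2/5 + 6411/34231*1/3 + 6620/34231*2/15 + 7823/34231*1/15 + 7443/34231*1/15 = 6411/34231 = pi_S1  (ok)
  5934/34231*1/15 + 6411/34231*2/15 + 6620/34231*1/5 + 7823/34231*1/5 + 7443/34231*1/3 = 6620/34231 = pi_S2  (ok)
  5934/34231*1/5 + 6411/34231*2/15 + 6620/34231*1/3 + 7823/34231*4/15 + 7443/34231*1/5 = 7823/34231 = pi_S3  (ok)
  5934/34231*2/15 + 6411/34231*1/5 + 6620/34231*1/5 + 7823/34231*1/5 + 7443/34231*1/3 = 7443/34231 = pi_S4  (ok)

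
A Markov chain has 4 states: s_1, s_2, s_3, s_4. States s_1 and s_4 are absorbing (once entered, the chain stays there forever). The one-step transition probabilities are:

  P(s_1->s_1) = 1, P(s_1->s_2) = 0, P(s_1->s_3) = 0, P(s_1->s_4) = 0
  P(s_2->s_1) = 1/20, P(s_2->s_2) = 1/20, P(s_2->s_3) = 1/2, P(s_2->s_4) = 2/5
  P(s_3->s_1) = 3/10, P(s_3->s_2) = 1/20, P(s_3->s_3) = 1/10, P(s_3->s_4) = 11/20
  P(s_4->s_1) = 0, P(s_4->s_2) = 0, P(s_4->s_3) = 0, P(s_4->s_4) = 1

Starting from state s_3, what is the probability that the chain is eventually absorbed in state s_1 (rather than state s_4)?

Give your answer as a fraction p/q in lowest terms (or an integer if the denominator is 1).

Answer: 115/332

Derivation:
Let a_i = P(absorbed in s_1 | start in state i).
Boundary conditions: a_s_1 = 1, a_s_4 = 0.
For each transient state i, a_i = sum_j P(i->j) * a_j:
  a_s_2 = 1/20*a_s_1 + 1/20*a_s_2 + 1/2*a_s_3 + 2/5*a_s_4
  a_s_3 = 3/10*a_s_1 + 1/20*a_s_2 + 1/10*a_s_3 + 11/20*a_s_4

Substituting a_s_1 = 1 and a_s_4 = 0, rearrange to (I - Q) a = r where r[i] = P(i -> s_1):
  [19/20, -1/2] . (a_s_2, a_s_3) = 1/20
  [-1/20, 9/10] . (a_s_2, a_s_3) = 3/10

Solving yields:
  a_s_2 = 39/166
  a_s_3 = 115/332

Starting state is s_3, so the absorption probability is a_s_3 = 115/332.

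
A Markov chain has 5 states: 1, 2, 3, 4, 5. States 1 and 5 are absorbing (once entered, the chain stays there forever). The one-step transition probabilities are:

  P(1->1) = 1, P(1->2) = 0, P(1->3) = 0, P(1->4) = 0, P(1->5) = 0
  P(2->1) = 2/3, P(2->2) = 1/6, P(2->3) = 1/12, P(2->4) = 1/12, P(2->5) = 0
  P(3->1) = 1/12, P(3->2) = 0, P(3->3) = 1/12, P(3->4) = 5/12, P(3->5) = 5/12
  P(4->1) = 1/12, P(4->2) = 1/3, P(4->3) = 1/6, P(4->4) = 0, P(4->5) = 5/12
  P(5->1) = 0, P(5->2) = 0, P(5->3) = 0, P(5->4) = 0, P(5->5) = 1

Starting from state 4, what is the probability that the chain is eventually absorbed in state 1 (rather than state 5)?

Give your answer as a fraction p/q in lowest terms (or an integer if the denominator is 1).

Let a_i = P(absorbed in 1 | start in state i).
Boundary conditions: a_1 = 1, a_5 = 0.
For each transient state i, a_i = sum_j P(i->j) * a_j:
  a_2 = 2/3*a_1 + 1/6*a_2 + 1/12*a_3 + 1/12*a_4 + 0*a_5
  a_3 = 1/12*a_1 + 0*a_2 + 1/12*a_3 + 5/12*a_4 + 5/12*a_5
  a_4 = 1/12*a_1 + 1/3*a_2 + 1/6*a_3 + 0*a_4 + 5/12*a_5

Substituting a_1 = 1 and a_5 = 0, rearrange to (I - Q) a = r where r[i] = P(i -> 1):
  [5/6, -1/12, -1/12] . (a_2, a_3, a_4) = 2/3
  [0, 11/12, -5/12] . (a_2, a_3, a_4) = 1/12
  [-1/3, -1/6, 1] . (a_2, a_3, a_4) = 1/12

Solving yields:
  a_2 = 503/578
  a_3 = 163/578
  a_4 = 243/578

Starting state is 4, so the absorption probability is a_4 = 243/578.

Answer: 243/578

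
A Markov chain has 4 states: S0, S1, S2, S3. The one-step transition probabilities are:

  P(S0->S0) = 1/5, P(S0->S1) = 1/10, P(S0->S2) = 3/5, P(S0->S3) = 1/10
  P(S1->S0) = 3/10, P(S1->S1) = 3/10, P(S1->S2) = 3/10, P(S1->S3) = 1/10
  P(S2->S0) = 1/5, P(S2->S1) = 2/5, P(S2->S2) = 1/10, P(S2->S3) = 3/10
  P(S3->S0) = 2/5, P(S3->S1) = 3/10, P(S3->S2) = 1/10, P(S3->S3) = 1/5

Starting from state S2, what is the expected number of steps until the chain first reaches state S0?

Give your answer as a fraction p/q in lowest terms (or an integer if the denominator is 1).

Answer: 170/47

Derivation:
Let h_i = expected steps to first reach S0 from state i.
Boundary: h_S0 = 0.
First-step equations for the other states:
  h_S1 = 1 + 3/10*h_S0 + 3/10*h_S1 + 3/10*h_S2 + 1/10*h_S3
  h_S2 = 1 + 1/5*h_S0 + 2/5*h_S1 + 1/10*h_S2 + 3/10*h_S3
  h_S3 = 1 + 2/5*h_S0 + 3/10*h_S1 + 1/10*h_S2 + 1/5*h_S3

Substituting h_S0 = 0 and rearranging gives the linear system (I - Q) h = 1:
  [7/10, -3/10, -1/10] . (h_S1, h_S2, h_S3) = 1
  [-2/5, 9/10, -3/10] . (h_S1, h_S2, h_S3) = 1
  [-3/10, -1/10, 4/5] . (h_S1, h_S2, h_S3) = 1

Solving yields:
  h_S1 = 160/47
  h_S2 = 170/47
  h_S3 = 140/47

Starting state is S2, so the expected hitting time is h_S2 = 170/47.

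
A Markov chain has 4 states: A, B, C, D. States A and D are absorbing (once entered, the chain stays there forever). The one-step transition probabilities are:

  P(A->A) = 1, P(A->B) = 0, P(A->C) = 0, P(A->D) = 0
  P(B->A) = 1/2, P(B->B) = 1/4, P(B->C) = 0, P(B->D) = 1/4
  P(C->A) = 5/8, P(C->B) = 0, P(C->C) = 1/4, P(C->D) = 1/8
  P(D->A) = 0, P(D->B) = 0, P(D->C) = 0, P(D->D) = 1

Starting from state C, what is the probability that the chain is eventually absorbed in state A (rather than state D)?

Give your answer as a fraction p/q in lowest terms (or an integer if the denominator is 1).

Let a_i = P(absorbed in A | start in state i).
Boundary conditions: a_A = 1, a_D = 0.
For each transient state i, a_i = sum_j P(i->j) * a_j:
  a_B = 1/2*a_A + 1/4*a_B + 0*a_C + 1/4*a_D
  a_C = 5/8*a_A + 0*a_B + 1/4*a_C + 1/8*a_D

Substituting a_A = 1 and a_D = 0, rearrange to (I - Q) a = r where r[i] = P(i -> A):
  [3/4, 0] . (a_B, a_C) = 1/2
  [0, 3/4] . (a_B, a_C) = 5/8

Solving yields:
  a_B = 2/3
  a_C = 5/6

Starting state is C, so the absorption probability is a_C = 5/6.

Answer: 5/6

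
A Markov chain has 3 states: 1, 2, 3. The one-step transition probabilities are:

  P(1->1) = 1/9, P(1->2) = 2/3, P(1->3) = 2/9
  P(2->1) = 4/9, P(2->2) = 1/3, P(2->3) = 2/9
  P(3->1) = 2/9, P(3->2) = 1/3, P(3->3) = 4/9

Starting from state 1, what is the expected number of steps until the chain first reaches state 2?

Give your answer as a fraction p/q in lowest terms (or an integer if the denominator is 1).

Let h_i = expected steps to first reach 2 from state i.
Boundary: h_2 = 0.
First-step equations for the other states:
  h_1 = 1 + 1/9*h_1 + 2/3*h_2 + 2/9*h_3
  h_3 = 1 + 2/9*h_1 + 1/3*h_2 + 4/9*h_3

Substituting h_2 = 0 and rearranging gives the linear system (I - Q) h = 1:
  [8/9, -2/9] . (h_1, h_3) = 1
  [-2/9, 5/9] . (h_1, h_3) = 1

Solving yields:
  h_1 = 7/4
  h_3 = 5/2

Starting state is 1, so the expected hitting time is h_1 = 7/4.

Answer: 7/4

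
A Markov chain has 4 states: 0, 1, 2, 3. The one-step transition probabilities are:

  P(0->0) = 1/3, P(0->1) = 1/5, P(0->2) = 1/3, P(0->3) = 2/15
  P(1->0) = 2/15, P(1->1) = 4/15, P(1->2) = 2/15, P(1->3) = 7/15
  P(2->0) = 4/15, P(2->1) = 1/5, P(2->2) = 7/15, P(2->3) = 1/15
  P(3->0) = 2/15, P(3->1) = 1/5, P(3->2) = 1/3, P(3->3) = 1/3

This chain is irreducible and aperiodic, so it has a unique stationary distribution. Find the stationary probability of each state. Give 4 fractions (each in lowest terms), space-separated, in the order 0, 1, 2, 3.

The stationary distribution satisfies pi = pi * P, i.e.:
  pi_0 = 1/3*pi_0 + 2/15*pi_1 + 4/15*pi_2 + 2/15*pi_3
  pi_1 = 1/5*pi_0 + 4/15*pi_1 + 1/5*pi_2 + 1/5*pi_3
  pi_2 = 1/3*pi_0 + 2/15*pi_1 + 7/15*pi_2 + 1/3*pi_3
  pi_3 = 2/15*pi_0 + 7/15*pi_1 + 1/15*pi_2 + 1/3*pi_3
with normalization: pi_0 + pi_1 + pi_2 + pi_3 = 1.

Using the first 3 balance equations plus normalization, the linear system A*pi = b is:
  [-2/3, 2/15, 4/15, 2/15] . pi = 0
  [1/5, -11/15, 1/5, 1/5] . pi = 0
  [1/3, 2/15, -8/15, 1/3] . pi = 0
  [1, 1, 1, 1] . pi = 1

Solving yields:
  pi_0 = 81/364
  pi_1 = 3/14
  pi_2 = 61/182
  pi_3 = 83/364

Verification (pi * P):
  81/364*1/3 + 3/14*2/15 + 61/182*4/15 + 83/364*2/15 = 81/364 = pi_0  (ok)
  81/364*1/5 + 3/14*4/15 + 61/182*1/5 + 83/364*1/5 = 3/14 = pi_1  (ok)
  81/364*1/3 + 3/14*2/15 + 61/182*7/15 + 83/364*1/3 = 61/182 = pi_2  (ok)
  81/364*2/15 + 3/14*7/15 + 61/182*1/15 + 83/364*1/3 = 83/364 = pi_3  (ok)

Answer: 81/364 3/14 61/182 83/364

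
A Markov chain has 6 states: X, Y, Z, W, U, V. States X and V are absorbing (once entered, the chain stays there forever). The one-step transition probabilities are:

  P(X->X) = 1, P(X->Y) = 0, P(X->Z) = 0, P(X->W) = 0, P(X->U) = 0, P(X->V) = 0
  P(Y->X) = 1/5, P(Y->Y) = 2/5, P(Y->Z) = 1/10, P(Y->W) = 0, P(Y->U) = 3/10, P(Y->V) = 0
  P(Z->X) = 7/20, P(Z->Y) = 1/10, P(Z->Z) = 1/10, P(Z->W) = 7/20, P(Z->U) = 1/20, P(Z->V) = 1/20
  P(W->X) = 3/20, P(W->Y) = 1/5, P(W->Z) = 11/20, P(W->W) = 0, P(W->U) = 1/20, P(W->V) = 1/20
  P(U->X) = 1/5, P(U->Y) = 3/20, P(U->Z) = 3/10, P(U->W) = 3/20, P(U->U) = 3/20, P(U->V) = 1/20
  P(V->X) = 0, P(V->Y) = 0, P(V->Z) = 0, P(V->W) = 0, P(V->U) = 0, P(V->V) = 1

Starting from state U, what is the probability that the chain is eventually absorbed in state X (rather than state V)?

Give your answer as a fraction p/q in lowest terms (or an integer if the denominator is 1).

Answer: 18301/21512

Derivation:
Let a_i = P(absorbed in X | start in state i).
Boundary conditions: a_X = 1, a_V = 0.
For each transient state i, a_i = sum_j P(i->j) * a_j:
  a_Y = 1/5*a_X + 2/5*a_Y + 1/10*a_Z + 0*a_W + 3/10*a_U + 0*a_V
  a_Z = 7/20*a_X + 1/10*a_Y + 1/10*a_Z + 7/20*a_W + 1/20*a_U + 1/20*a_V
  a_W = 3/20*a_X + 1/5*a_Y + 11/20*a_Z + 0*a_W + 1/20*a_U + 1/20*a_V
  a_U = 1/5*a_X + 3/20*a_Y + 3/10*a_Z + 3/20*a_W + 3/20*a_U + 1/20*a_V

Substituting a_X = 1 and a_V = 0, rearrange to (I - Q) a = r where r[i] = P(i -> X):
  [3/5, -1/10, 0, -3/10] . (a_Y, a_Z, a_W, a_U) = 1/5
  [-1/10, 9/10, -7/20, -1/20] . (a_Y, a_Z, a_W, a_U) = 7/20
  [-1/5, -11/20, 1, -1/20] . (a_Y, a_Z, a_W, a_U) = 3/20
  [-3/20, -3/10, -3/20, 17/20] . (a_Y, a_Z, a_W, a_U) = 1/5

Solving yields:
  a_Y = 9715/10756
  a_Z = 18653/21512
  a_W = 18287/21512
  a_U = 18301/21512

Starting state is U, so the absorption probability is a_U = 18301/21512.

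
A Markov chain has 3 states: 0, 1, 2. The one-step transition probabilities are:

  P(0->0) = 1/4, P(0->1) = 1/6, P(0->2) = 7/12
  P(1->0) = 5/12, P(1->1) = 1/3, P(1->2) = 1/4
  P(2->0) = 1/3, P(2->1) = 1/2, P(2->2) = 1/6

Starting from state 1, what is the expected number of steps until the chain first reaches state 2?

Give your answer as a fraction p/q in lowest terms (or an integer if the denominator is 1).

Answer: 84/31

Derivation:
Let h_i = expected steps to first reach 2 from state i.
Boundary: h_2 = 0.
First-step equations for the other states:
  h_0 = 1 + 1/4*h_0 + 1/6*h_1 + 7/12*h_2
  h_1 = 1 + 5/12*h_0 + 1/3*h_1 + 1/4*h_2

Substituting h_2 = 0 and rearranging gives the linear system (I - Q) h = 1:
  [3/4, -1/6] . (h_0, h_1) = 1
  [-5/12, 2/3] . (h_0, h_1) = 1

Solving yields:
  h_0 = 60/31
  h_1 = 84/31

Starting state is 1, so the expected hitting time is h_1 = 84/31.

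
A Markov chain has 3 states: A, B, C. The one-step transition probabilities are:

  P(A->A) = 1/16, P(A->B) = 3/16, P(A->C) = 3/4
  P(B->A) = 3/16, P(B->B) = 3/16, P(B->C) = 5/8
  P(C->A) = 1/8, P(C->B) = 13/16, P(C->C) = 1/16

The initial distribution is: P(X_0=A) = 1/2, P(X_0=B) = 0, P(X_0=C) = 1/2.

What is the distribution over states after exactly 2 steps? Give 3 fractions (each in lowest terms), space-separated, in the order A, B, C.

Propagating the distribution step by step (d_{t+1} = d_t * P):
d_0 = (A=1/2, B=0, C=1/2)
  d_1[A] = 1/2*1/16 + 0*3/16 + 1/2*1/8 = 3/32
  d_1[B] = 1/2*3/16 + 0*3/16 + 1/2*13/16 = 1/2
  d_1[C] = 1/2*3/4 + 0*5/8 + 1/2*1/16 = 13/32
d_1 = (A=3/32, B=1/2, C=13/32)
  d_2[A] = 3/32*1/16 + 1/2*3/16 + 13/32*1/8 = 77/512
  d_2[B] = 3/32*3/16 + 1/2*3/16 + 13/32*13/16 = 113/256
  d_2[C] = 3/32*3/4 + 1/2*5/8 + 13/32*1/16 = 209/512
d_2 = (A=77/512, B=113/256, C=209/512)

Answer: 77/512 113/256 209/512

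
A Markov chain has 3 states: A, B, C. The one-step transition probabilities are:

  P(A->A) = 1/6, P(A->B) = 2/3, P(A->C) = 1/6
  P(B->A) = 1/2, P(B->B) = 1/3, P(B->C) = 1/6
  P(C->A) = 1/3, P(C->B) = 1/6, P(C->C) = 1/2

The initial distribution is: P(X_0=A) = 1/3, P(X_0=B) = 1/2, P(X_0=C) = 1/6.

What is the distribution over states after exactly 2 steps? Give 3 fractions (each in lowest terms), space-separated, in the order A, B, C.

Answer: 37/108 5/12 13/54

Derivation:
Propagating the distribution step by step (d_{t+1} = d_t * P):
d_0 = (A=1/3, B=1/2, C=1/6)
  d_1[A] = 1/3*1/6 + 1/2*1/2 + 1/6*1/3 = 13/36
  d_1[B] = 1/3*2/3 + 1/2*1/3 + 1/6*1/6 = 5/12
  d_1[C] = 1/3*1/6 + 1/2*1/6 + 1/6*1/2 = 2/9
d_1 = (A=13/36, B=5/12, C=2/9)
  d_2[A] = 13/36*1/6 + 5/12*1/2 + 2/9*1/3 = 37/108
  d_2[B] = 13/36*2/3 + 5/12*1/3 + 2/9*1/6 = 5/12
  d_2[C] = 13/36*1/6 + 5/12*1/6 + 2/9*1/2 = 13/54
d_2 = (A=37/108, B=5/12, C=13/54)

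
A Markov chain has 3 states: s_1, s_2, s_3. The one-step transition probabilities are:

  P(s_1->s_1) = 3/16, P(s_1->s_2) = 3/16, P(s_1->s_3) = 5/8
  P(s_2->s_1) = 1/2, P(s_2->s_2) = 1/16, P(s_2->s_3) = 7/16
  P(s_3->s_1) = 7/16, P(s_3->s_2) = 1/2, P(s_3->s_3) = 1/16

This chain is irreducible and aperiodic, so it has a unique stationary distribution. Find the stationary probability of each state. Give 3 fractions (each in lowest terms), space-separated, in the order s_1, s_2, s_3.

Answer: 169/465 25/93 57/155

Derivation:
The stationary distribution satisfies pi = pi * P, i.e.:
  pi_s_1 = 3/16*pi_s_1 + 1/2*pi_s_2 + 7/16*pi_s_3
  pi_s_2 = 3/16*pi_s_1 + 1/16*pi_s_2 + 1/2*pi_s_3
  pi_s_3 = 5/8*pi_s_1 + 7/16*pi_s_2 + 1/16*pi_s_3
with normalization: pi_s_1 + pi_s_2 + pi_s_3 = 1.

Using the first 2 balance equations plus normalization, the linear system A*pi = b is:
  [-13/16, 1/2, 7/16] . pi = 0
  [3/16, -15/16, 1/2] . pi = 0
  [1, 1, 1] . pi = 1

Solving yields:
  pi_s_1 = 169/465
  pi_s_2 = 25/93
  pi_s_3 = 57/155

Verification (pi * P):
  169/465*3/16 + 25/93*1/2 + 57/155*7/16 = 169/465 = pi_s_1  (ok)
  169/465*3/16 + 25/93*1/16 + 57/155*1/2 = 25/93 = pi_s_2  (ok)
  169/465*5/8 + 25/93*7/16 + 57/155*1/16 = 57/155 = pi_s_3  (ok)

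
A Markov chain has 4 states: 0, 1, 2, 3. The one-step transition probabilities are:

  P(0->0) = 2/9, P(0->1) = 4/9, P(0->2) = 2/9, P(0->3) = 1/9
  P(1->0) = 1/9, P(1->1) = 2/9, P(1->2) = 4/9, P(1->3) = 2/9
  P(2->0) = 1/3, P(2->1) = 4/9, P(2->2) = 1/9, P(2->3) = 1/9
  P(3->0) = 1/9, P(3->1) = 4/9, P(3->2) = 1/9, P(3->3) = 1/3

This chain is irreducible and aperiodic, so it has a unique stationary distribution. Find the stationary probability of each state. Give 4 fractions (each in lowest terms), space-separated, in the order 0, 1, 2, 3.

Answer: 29/154 4/11 39/154 15/77

Derivation:
The stationary distribution satisfies pi = pi * P, i.e.:
  pi_0 = 2/9*pi_0 + 1/9*pi_1 + 1/3*pi_2 + 1/9*pi_3
  pi_1 = 4/9*pi_0 + 2/9*pi_1 + 4/9*pi_2 + 4/9*pi_3
  pi_2 = 2/9*pi_0 + 4/9*pi_1 + 1/9*pi_2 + 1/9*pi_3
  pi_3 = 1/9*pi_0 + 2/9*pi_1 + 1/9*pi_2 + 1/3*pi_3
with normalization: pi_0 + pi_1 + pi_2 + pi_3 = 1.

Using the first 3 balance equations plus normalization, the linear system A*pi = b is:
  [-7/9, 1/9, 1/3, 1/9] . pi = 0
  [4/9, -7/9, 4/9, 4/9] . pi = 0
  [2/9, 4/9, -8/9, 1/9] . pi = 0
  [1, 1, 1, 1] . pi = 1

Solving yields:
  pi_0 = 29/154
  pi_1 = 4/11
  pi_2 = 39/154
  pi_3 = 15/77

Verification (pi * P):
  29/154*2/9 + 4/11*1/9 + 39/154*1/3 + 15/77*1/9 = 29/154 = pi_0  (ok)
  29/154*4/9 + 4/11*2/9 + 39/154*4/9 + 15/77*4/9 = 4/11 = pi_1  (ok)
  29/154*2/9 + 4/11*4/9 + 39/154*1/9 + 15/77*1/9 = 39/154 = pi_2  (ok)
  29/154*1/9 + 4/11*2/9 + 39/154*1/9 + 15/77*1/3 = 15/77 = pi_3  (ok)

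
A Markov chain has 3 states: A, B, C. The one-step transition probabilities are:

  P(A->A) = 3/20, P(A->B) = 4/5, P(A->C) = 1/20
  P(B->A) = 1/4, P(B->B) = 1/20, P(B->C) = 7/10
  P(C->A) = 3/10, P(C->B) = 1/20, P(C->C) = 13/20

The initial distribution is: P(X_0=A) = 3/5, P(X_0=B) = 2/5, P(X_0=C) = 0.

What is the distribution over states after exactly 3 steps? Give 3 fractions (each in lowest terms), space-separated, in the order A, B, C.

Answer: 1267/5000 1879/8000 20469/40000

Derivation:
Propagating the distribution step by step (d_{t+1} = d_t * P):
d_0 = (A=3/5, B=2/5, C=0)
  d_1[A] = 3/5*3/20 + 2/5*1/4 + 0*3/10 = 19/100
  d_1[B] = 3/5*4/5 + 2/5*1/20 + 0*1/20 = 1/2
  d_1[C] = 3/5*1/20 + 2/5*7/10 + 0*13/20 = 31/100
d_1 = (A=19/100, B=1/2, C=31/100)
  d_2[A] = 19/100*3/20 + 1/2*1/4 + 31/100*3/10 = 493/2000
  d_2[B] = 19/100*4/5 + 1/2*1/20 + 31/100*1/20 = 77/400
  d_2[C] = 19/100*1/20 + 1/2*7/10 + 31/100*13/20 = 561/1000
d_2 = (A=493/2000, B=77/400, C=561/1000)
  d_3[A] = 493/2000*3/20 + 77/400*1/4 + 561/1000*3/10 = 1267/5000
  d_3[B] = 493/2000*4/5 + 77/400*1/20 + 561/1000*1/20 = 1879/8000
  d_3[C] = 493/2000*1/20 + 77/400*7/10 + 561/1000*13/20 = 20469/40000
d_3 = (A=1267/5000, B=1879/8000, C=20469/40000)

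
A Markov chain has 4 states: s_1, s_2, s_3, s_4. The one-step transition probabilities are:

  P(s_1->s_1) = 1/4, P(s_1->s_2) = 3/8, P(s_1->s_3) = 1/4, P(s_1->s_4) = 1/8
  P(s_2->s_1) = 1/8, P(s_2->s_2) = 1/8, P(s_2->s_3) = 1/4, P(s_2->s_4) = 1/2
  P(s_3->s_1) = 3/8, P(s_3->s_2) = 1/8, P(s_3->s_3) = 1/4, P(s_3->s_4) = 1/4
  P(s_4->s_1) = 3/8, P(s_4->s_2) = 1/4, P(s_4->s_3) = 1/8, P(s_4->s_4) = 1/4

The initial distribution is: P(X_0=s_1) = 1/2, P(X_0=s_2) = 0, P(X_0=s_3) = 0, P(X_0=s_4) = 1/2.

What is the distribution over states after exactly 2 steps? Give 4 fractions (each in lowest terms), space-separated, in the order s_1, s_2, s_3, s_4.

Answer: 33/128 29/128 29/128 37/128

Derivation:
Propagating the distribution step by step (d_{t+1} = d_t * P):
d_0 = (s_1=1/2, s_2=0, s_3=0, s_4=1/2)
  d_1[s_1] = 1/2*1/4 + 0*1/8 + 0*3/8 + 1/2*3/8 = 5/16
  d_1[s_2] = 1/2*3/8 + 0*1/8 + 0*1/8 + 1/2*1/4 = 5/16
  d_1[s_3] = 1/2*1/4 + 0*1/4 + 0*1/4 + 1/2*1/8 = 3/16
  d_1[s_4] = 1/2*1/8 + 0*1/2 + 0*1/4 + 1/2*1/4 = 3/16
d_1 = (s_1=5/16, s_2=5/16, s_3=3/16, s_4=3/16)
  d_2[s_1] = 5/16*1/4 + 5/16*1/8 + 3/16*3/8 + 3/16*3/8 = 33/128
  d_2[s_2] = 5/16*3/8 + 5/16*1/8 + 3/16*1/8 + 3/16*1/4 = 29/128
  d_2[s_3] = 5/16*1/4 + 5/16*1/4 + 3/16*1/4 + 3/16*1/8 = 29/128
  d_2[s_4] = 5/16*1/8 + 5/16*1/2 + 3/16*1/4 + 3/16*1/4 = 37/128
d_2 = (s_1=33/128, s_2=29/128, s_3=29/128, s_4=37/128)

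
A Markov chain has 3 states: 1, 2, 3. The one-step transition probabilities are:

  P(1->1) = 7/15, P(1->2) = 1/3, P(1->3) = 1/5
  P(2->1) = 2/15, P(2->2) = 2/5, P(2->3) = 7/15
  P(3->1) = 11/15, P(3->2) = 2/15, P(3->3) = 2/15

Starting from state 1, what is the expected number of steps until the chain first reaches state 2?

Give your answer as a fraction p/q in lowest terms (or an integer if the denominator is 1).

Let h_i = expected steps to first reach 2 from state i.
Boundary: h_2 = 0.
First-step equations for the other states:
  h_1 = 1 + 7/15*h_1 + 1/3*h_2 + 1/5*h_3
  h_3 = 1 + 11/15*h_1 + 2/15*h_2 + 2/15*h_3

Substituting h_2 = 0 and rearranging gives the linear system (I - Q) h = 1:
  [8/15, -1/5] . (h_1, h_3) = 1
  [-11/15, 13/15] . (h_1, h_3) = 1

Solving yields:
  h_1 = 240/71
  h_3 = 285/71

Starting state is 1, so the expected hitting time is h_1 = 240/71.

Answer: 240/71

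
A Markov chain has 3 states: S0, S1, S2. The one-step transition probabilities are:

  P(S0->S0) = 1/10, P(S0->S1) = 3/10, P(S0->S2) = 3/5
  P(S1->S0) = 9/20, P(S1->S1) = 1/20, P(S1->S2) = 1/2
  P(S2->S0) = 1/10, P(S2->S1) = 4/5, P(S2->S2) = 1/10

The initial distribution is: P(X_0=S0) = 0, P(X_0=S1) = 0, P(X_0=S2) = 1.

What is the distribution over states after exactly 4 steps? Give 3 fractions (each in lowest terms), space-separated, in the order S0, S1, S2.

Answer: 2193/8000 561/1600 1501/4000

Derivation:
Propagating the distribution step by step (d_{t+1} = d_t * P):
d_0 = (S0=0, S1=0, S2=1)
  d_1[S0] = 0*1/10 + 0*9/20 + 1*1/10 = 1/10
  d_1[S1] = 0*3/10 + 0*1/20 + 1*4/5 = 4/5
  d_1[S2] = 0*3/5 + 0*1/2 + 1*1/10 = 1/10
d_1 = (S0=1/10, S1=4/5, S2=1/10)
  d_2[S0] = 1/10*1/10 + 4/5*9/20 + 1/10*1/10 = 19/50
  d_2[S1] = 1/10*3/10 + 4/5*1/20 + 1/10*4/5 = 3/20
  d_2[S2] = 1/10*3/5 + 4/5*1/2 + 1/10*1/10 = 47/100
d_2 = (S0=19/50, S1=3/20, S2=47/100)
  d_3[S0] = 19/50*1/10 + 3/20*9/20 + 47/100*1/10 = 61/400
  d_3[S1] = 19/50*3/10 + 3/20*1/20 + 47/100*4/5 = 199/400
  d_3[S2] = 19/50*3/5 + 3/20*1/2 + 47/100*1/10 = 7/20
d_3 = (S0=61/400, S1=199/400, S2=7/20)
  d_4[S0] = 61/400*1/10 + 199/400*9/20 + 7/20*1/10 = 2193/8000
  d_4[S1] = 61/400*3/10 + 199/400*1/20 + 7/20*4/5 = 561/1600
  d_4[S2] = 61/400*3/5 + 199/400*1/2 + 7/20*1/10 = 1501/4000
d_4 = (S0=2193/8000, S1=561/1600, S2=1501/4000)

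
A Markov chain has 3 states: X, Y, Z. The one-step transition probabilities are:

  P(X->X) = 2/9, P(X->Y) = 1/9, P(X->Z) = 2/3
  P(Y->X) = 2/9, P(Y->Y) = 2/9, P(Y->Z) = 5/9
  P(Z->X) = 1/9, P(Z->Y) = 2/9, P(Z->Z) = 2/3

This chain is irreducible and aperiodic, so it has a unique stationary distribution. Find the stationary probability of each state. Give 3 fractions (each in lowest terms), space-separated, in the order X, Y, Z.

Answer: 11/73 15/73 47/73

Derivation:
The stationary distribution satisfies pi = pi * P, i.e.:
  pi_X = 2/9*pi_X + 2/9*pi_Y + 1/9*pi_Z
  pi_Y = 1/9*pi_X + 2/9*pi_Y + 2/9*pi_Z
  pi_Z = 2/3*pi_X + 5/9*pi_Y + 2/3*pi_Z
with normalization: pi_X + pi_Y + pi_Z = 1.

Using the first 2 balance equations plus normalization, the linear system A*pi = b is:
  [-7/9, 2/9, 1/9] . pi = 0
  [1/9, -7/9, 2/9] . pi = 0
  [1, 1, 1] . pi = 1

Solving yields:
  pi_X = 11/73
  pi_Y = 15/73
  pi_Z = 47/73

Verification (pi * P):
  11/73*2/9 + 15/73*2/9 + 47/73*1/9 = 11/73 = pi_X  (ok)
  11/73*1/9 + 15/73*2/9 + 47/73*2/9 = 15/73 = pi_Y  (ok)
  11/73*2/3 + 15/73*5/9 + 47/73*2/3 = 47/73 = pi_Z  (ok)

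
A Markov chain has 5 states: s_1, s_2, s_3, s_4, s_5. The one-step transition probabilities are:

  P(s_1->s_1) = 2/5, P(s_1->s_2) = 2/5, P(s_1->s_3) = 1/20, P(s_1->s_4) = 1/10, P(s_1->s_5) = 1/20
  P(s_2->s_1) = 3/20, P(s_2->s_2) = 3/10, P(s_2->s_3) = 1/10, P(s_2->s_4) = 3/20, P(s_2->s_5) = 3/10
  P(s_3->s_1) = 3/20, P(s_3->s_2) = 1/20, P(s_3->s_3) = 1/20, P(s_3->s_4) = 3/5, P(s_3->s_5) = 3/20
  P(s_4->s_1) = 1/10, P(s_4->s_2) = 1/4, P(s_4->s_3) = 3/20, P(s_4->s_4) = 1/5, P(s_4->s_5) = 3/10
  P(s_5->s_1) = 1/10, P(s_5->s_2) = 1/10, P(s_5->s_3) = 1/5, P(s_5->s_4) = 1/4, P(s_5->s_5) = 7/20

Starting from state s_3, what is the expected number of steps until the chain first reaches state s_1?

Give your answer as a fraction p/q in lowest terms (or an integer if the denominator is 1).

Answer: 670/81

Derivation:
Let h_i = expected steps to first reach s_1 from state i.
Boundary: h_s_1 = 0.
First-step equations for the other states:
  h_s_2 = 1 + 3/20*h_s_1 + 3/10*h_s_2 + 1/10*h_s_3 + 3/20*h_s_4 + 3/10*h_s_5
  h_s_3 = 1 + 3/20*h_s_1 + 1/20*h_s_2 + 1/20*h_s_3 + 3/5*h_s_4 + 3/20*h_s_5
  h_s_4 = 1 + 1/10*h_s_1 + 1/4*h_s_2 + 3/20*h_s_3 + 1/5*h_s_4 + 3/10*h_s_5
  h_s_5 = 1 + 1/10*h_s_1 + 1/10*h_s_2 + 1/5*h_s_3 + 1/4*h_s_4 + 7/20*h_s_5

Substituting h_s_1 = 0 and rearranging gives the linear system (I - Q) h = 1:
  [7/10, -1/10, -3/20, -3/10] . (h_s_2, h_s_3, h_s_4, h_s_5) = 1
  [-1/20, 19/20, -3/5, -3/20] . (h_s_2, h_s_3, h_s_4, h_s_5) = 1
  [-1/4, -3/20, 4/5, -3/10] . (h_s_2, h_s_3, h_s_4, h_s_5) = 1
  [-1/10, -1/5, -1/4, 13/20] . (h_s_2, h_s_3, h_s_4, h_s_5) = 1

Solving yields:
  h_s_2 = 12550/1539
  h_s_3 = 670/81
  h_s_4 = 13220/1539
  h_s_5 = 700/81

Starting state is s_3, so the expected hitting time is h_s_3 = 670/81.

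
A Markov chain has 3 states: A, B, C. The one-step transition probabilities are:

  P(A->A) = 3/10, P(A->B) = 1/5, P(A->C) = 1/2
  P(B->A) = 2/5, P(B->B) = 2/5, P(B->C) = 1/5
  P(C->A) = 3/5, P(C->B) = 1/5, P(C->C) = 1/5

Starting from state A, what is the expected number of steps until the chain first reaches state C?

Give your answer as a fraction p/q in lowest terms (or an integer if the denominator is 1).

Answer: 40/17

Derivation:
Let h_i = expected steps to first reach C from state i.
Boundary: h_C = 0.
First-step equations for the other states:
  h_A = 1 + 3/10*h_A + 1/5*h_B + 1/2*h_C
  h_B = 1 + 2/5*h_A + 2/5*h_B + 1/5*h_C

Substituting h_C = 0 and rearranging gives the linear system (I - Q) h = 1:
  [7/10, -1/5] . (h_A, h_B) = 1
  [-2/5, 3/5] . (h_A, h_B) = 1

Solving yields:
  h_A = 40/17
  h_B = 55/17

Starting state is A, so the expected hitting time is h_A = 40/17.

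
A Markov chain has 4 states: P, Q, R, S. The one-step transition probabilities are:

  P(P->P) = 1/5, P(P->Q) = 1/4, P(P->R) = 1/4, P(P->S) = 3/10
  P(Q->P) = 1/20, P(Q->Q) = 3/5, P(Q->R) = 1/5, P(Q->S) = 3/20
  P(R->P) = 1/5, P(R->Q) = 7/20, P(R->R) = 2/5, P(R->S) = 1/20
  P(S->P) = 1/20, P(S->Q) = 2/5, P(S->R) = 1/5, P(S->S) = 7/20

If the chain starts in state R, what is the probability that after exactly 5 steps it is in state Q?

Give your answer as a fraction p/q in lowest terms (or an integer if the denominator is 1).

Computing P^5 by repeated multiplication:
P^1 =
  P: [1/5, 1/4, 1/4, 3/10]
  Q: [1/20, 3/5, 1/5, 3/20]
  R: [1/5, 7/20, 2/5, 1/20]
  S: [1/20, 2/5, 1/5, 7/20]
P^2 =
  P: [47/400, 163/400, 13/50, 43/200]
  Q: [7/80, 201/400, 97/400, 67/400]
  R: [7/50, 21/50, 29/100, 3/20]
  S: [7/80, 37/80, 97/400, 83/400]
P^3 =
  P: [853/8000, 3607/8000, 2063/8000, 1477/8000]
  Q: [199/2000, 1901/4000, 2023/8000, 1379/8000]
  R: [229/2000, 897/2000, 53/200, 43/250]
  S: [199/2000, 1869/4000, 2023/8000, 1443/8000]
P^4 =
  P: [4187/40000, 36903/80000, 8221/32000, 28341/160000]
  Q: [16457/160000, 74797/160000, 5111/20000, 13929/80000]
  R: [4277/40000, 18371/40000, 10349/40000, 7003/40000]
  S: [16457/160000, 74541/160000, 5111/20000, 14057/80000]
P^5 =
  P: [333559/3200000, 11871/25600, 51323/200000, 280699/1600000]
  Q: [66407/640000, 1488929/3200000, 820009/3200000, 559027/3200000]
  R: [41939/400000, 2893/6250, 205673/800000, 28029/160000]
  S: [66407/640000, 297581/640000, 820009/3200000, 560051/3200000]

(P^5)[R -> Q] = 2893/6250

Answer: 2893/6250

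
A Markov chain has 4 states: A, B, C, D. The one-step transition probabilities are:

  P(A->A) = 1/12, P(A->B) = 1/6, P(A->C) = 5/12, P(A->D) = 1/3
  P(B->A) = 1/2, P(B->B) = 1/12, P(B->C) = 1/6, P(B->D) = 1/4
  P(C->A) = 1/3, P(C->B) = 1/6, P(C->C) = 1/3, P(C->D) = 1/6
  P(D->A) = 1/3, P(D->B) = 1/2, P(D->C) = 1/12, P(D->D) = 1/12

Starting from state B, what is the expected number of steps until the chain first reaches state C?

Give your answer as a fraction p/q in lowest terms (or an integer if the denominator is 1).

Let h_i = expected steps to first reach C from state i.
Boundary: h_C = 0.
First-step equations for the other states:
  h_A = 1 + 1/12*h_A + 1/6*h_B + 5/12*h_C + 1/3*h_D
  h_B = 1 + 1/2*h_A + 1/12*h_B + 1/6*h_C + 1/4*h_D
  h_D = 1 + 1/3*h_A + 1/2*h_B + 1/12*h_C + 1/12*h_D

Substituting h_C = 0 and rearranging gives the linear system (I - Q) h = 1:
  [11/12, -1/6, -1/3] . (h_A, h_B, h_D) = 1
  [-1/2, 11/12, -1/4] . (h_A, h_B, h_D) = 1
  [-1/3, -1/2, 11/12] . (h_A, h_B, h_D) = 1

Solving yields:
  h_A = 796/219
  h_B = 320/73
  h_D = 1052/219

Starting state is B, so the expected hitting time is h_B = 320/73.

Answer: 320/73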